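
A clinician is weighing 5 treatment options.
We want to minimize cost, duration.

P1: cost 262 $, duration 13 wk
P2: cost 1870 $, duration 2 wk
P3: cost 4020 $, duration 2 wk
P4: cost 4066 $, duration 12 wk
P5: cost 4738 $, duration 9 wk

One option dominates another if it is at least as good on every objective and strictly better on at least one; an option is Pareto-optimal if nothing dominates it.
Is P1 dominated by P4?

No

P4 vs P1: P4 is worse on cost (4066 vs 262), so it does not dominate P1.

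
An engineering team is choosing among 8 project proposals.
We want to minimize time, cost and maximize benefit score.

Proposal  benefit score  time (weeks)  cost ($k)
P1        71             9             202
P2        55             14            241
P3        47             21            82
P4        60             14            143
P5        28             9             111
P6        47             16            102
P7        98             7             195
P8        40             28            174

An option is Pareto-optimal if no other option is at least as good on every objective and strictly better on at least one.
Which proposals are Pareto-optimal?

P1: dominated by P7 (benefit score 98≥71, time 7≤9, cost 195≤202).
P2: dominated by P1 (benefit score 71≥55, time 9≤14, cost 202≤241).
P3: not dominated (best cost).
P4: not dominated.
P5: not dominated.
P6: not dominated.
P7: not dominated (best benefit score).
P8: dominated by P3 (benefit score 47≥40, time 21≤28, cost 82≤174).

P3, P4, P5, P6, P7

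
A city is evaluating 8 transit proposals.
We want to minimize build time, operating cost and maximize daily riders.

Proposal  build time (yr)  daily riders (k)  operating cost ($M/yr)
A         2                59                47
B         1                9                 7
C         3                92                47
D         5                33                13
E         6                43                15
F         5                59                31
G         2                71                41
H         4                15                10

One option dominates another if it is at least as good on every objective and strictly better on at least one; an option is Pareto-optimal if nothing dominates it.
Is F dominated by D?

D vs F: D is worse on daily riders (33 vs 59), so it does not dominate F.

No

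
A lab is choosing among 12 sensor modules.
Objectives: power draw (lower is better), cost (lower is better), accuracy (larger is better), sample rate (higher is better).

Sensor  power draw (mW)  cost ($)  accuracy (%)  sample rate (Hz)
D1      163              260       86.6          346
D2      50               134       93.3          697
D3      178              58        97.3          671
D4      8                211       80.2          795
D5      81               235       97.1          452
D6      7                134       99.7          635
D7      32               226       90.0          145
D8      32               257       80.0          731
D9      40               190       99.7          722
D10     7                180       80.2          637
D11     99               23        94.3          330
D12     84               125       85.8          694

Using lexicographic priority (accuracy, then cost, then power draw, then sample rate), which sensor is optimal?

D6

First maximize accuracy: best is 99.7, kept {D6, D9}.
Then minimize cost: best is 134, kept {D6}.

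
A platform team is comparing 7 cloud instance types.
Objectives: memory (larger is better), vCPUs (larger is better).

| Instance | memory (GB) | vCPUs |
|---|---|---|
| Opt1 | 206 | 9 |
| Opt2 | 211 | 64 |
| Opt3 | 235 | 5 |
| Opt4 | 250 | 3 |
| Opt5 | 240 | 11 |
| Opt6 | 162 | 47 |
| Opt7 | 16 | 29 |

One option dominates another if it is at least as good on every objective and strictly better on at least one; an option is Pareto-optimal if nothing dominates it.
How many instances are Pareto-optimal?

3

Opt1: dominated by Opt2 (memory 211≥206, vCPUs 64≥9).
Opt2: not dominated (best vCPUs).
Opt3: dominated by Opt5 (memory 240≥235, vCPUs 11≥5).
Opt4: not dominated (best memory).
Opt5: not dominated.
Opt6: dominated by Opt2 (memory 211≥162, vCPUs 64≥47).
Opt7: dominated by Opt2 (memory 211≥16, vCPUs 64≥29).
Pareto-optimal: Opt2, Opt4, Opt5 → 3.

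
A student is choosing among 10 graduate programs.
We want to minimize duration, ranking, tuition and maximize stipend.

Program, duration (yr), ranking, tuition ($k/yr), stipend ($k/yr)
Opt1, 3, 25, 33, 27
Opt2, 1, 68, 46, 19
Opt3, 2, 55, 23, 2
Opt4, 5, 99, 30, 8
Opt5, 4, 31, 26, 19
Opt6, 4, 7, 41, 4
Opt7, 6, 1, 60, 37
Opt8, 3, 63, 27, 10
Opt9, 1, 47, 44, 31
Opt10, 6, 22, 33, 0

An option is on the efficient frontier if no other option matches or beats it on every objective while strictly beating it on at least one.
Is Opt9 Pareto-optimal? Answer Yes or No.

Opt1: worse on duration (3 vs 1).
Opt2: worse on ranking (68 vs 47).
Opt3: worse on duration (2 vs 1).
Opt4: worse on duration (5 vs 1).
Opt5: worse on duration (4 vs 1).
Opt6: worse on duration (4 vs 1).
Opt7: worse on duration (6 vs 1).
Opt8: worse on duration (3 vs 1).
Opt10: worse on duration (6 vs 1).
No option is at least as good as Opt9 on every objective and strictly better on one.

Yes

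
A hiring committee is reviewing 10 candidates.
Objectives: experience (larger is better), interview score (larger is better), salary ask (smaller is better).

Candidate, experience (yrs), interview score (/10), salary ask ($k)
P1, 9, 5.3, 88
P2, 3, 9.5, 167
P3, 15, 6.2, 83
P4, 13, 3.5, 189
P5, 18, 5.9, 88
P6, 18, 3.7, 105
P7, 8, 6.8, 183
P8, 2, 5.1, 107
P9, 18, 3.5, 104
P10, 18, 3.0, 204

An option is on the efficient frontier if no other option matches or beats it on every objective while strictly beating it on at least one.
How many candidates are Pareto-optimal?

4

P1: dominated by P3 (experience 15≥9, interview score 6.2≥5.3, salary ask 83≤88).
P2: not dominated (best interview score).
P3: not dominated (best salary ask).
P4: dominated by P3 (experience 15≥13, interview score 6.2≥3.5, salary ask 83≤189).
P5: not dominated.
P6: dominated by P5 (experience 18≥18, interview score 5.9≥3.7, salary ask 88≤105).
P7: not dominated.
P8: dominated by P1 (experience 9≥2, interview score 5.3≥5.1, salary ask 88≤107).
P9: dominated by P5 (experience 18≥18, interview score 5.9≥3.5, salary ask 88≤104).
P10: dominated by P5 (experience 18≥18, interview score 5.9≥3.0, salary ask 88≤204).
Pareto-optimal: P2, P3, P5, P7 → 4.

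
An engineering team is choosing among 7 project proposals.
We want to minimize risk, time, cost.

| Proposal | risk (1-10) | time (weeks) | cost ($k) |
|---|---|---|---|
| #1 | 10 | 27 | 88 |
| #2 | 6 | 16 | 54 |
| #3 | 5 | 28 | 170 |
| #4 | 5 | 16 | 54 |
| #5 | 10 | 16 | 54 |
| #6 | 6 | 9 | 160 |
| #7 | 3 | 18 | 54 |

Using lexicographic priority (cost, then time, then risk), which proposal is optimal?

First minimize cost: best is 54, kept {#2, #4, #5, #7}.
Then minimize time: best is 16, kept {#2, #4, #5}.
Then minimize risk: best is 5, kept {#4}.

#4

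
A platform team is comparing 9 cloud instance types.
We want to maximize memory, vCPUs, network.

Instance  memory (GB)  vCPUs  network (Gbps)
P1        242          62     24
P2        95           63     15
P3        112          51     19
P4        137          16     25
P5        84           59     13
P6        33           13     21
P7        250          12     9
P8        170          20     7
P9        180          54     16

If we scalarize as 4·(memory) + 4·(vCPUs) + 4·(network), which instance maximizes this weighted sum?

P1: 4·242 + 4·62 + 4·24 = 1312
P2: 4·95 + 4·63 + 4·15 = 692
P3: 4·112 + 4·51 + 4·19 = 728
P4: 4·137 + 4·16 + 4·25 = 712
P5: 4·84 + 4·59 + 4·13 = 624
P6: 4·33 + 4·13 + 4·21 = 268
P7: 4·250 + 4·12 + 4·9 = 1084
P8: 4·170 + 4·20 + 4·7 = 788
P9: 4·180 + 4·54 + 4·16 = 1000
Highest: P1 at 1312.

P1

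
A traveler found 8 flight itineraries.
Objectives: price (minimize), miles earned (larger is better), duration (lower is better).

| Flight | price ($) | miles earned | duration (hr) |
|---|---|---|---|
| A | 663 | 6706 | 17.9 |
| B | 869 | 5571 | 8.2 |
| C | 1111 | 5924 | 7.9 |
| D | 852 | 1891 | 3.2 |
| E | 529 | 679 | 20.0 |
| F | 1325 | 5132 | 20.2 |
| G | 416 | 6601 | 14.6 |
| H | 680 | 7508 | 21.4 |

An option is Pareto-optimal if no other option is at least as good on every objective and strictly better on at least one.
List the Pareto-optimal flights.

A: not dominated.
B: not dominated.
C: not dominated.
D: not dominated (best duration).
E: dominated by G (price 416≤529, miles earned 6601≥679, duration 14.6≤20.0).
F: dominated by A (price 663≤1325, miles earned 6706≥5132, duration 17.9≤20.2).
G: not dominated (best price).
H: not dominated (best miles earned).

A, B, C, D, G, H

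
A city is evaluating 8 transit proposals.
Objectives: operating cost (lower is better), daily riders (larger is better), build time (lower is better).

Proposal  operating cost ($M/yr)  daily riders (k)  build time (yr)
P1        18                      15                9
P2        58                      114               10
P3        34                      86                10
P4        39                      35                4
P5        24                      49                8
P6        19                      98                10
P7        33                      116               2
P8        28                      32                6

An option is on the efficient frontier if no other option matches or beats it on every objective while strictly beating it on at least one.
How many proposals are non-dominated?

P1: not dominated (best operating cost).
P2: dominated by P7 (operating cost 33≤58, daily riders 116≥114, build time 2≤10).
P3: dominated by P6 (operating cost 19≤34, daily riders 98≥86, build time 10≤10).
P4: dominated by P7 (operating cost 33≤39, daily riders 116≥35, build time 2≤4).
P5: not dominated.
P6: not dominated.
P7: not dominated (best daily riders).
P8: not dominated.
Pareto-optimal: P1, P5, P6, P7, P8 → 5.

5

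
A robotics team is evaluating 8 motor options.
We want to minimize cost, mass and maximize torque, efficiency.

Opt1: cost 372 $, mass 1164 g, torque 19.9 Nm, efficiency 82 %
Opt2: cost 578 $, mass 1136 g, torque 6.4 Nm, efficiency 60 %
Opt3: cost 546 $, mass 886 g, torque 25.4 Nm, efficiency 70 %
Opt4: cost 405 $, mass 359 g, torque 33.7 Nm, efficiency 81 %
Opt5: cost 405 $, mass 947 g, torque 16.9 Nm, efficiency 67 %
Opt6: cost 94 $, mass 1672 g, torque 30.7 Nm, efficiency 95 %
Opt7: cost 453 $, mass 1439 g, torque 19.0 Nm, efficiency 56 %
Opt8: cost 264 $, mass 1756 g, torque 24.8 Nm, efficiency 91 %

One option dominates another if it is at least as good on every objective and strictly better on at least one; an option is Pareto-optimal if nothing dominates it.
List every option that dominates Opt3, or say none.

Opt4: cost 405≤546, mass 359≤886, torque 33.7≥25.4, efficiency 81≥70 — dominates Opt3.
Others (Opt1, Opt2, Opt5, Opt6, Opt7, Opt8) are each worse than Opt3 on at least one objective.

Opt4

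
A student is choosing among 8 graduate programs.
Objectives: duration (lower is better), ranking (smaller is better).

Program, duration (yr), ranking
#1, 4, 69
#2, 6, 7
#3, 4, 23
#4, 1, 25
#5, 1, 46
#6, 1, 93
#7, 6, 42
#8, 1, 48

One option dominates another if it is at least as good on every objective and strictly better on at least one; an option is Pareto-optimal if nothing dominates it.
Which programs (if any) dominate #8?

#4, #5

#4: duration 1≤1, ranking 25≤48 — dominates #8.
#5: duration 1≤1, ranking 46≤48 — dominates #8.
Others (#1, #2, #3, #6, #7) are each worse than #8 on at least one objective.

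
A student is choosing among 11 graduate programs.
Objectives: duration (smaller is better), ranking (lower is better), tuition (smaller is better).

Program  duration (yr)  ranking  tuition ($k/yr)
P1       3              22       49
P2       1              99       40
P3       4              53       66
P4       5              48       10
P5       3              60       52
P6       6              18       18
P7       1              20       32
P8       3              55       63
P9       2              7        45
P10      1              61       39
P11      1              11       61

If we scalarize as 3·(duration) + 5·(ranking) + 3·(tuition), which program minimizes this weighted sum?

P6

P1: 3·3 + 5·22 + 3·49 = 266
P2: 3·1 + 5·99 + 3·40 = 618
P3: 3·4 + 5·53 + 3·66 = 475
P4: 3·5 + 5·48 + 3·10 = 285
P5: 3·3 + 5·60 + 3·52 = 465
P6: 3·6 + 5·18 + 3·18 = 162
P7: 3·1 + 5·20 + 3·32 = 199
P8: 3·3 + 5·55 + 3·63 = 473
P9: 3·2 + 5·7 + 3·45 = 176
P10: 3·1 + 5·61 + 3·39 = 425
P11: 3·1 + 5·11 + 3·61 = 241
Lowest: P6 at 162.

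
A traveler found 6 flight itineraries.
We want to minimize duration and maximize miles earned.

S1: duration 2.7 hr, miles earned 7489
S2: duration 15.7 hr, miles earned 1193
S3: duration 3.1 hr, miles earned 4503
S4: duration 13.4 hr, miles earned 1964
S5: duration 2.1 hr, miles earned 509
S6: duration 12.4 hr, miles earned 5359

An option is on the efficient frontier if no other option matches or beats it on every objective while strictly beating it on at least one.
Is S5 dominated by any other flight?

S1: worse on duration (2.7 vs 2.1).
S2: worse on duration (15.7 vs 2.1).
S3: worse on duration (3.1 vs 2.1).
S4: worse on duration (13.4 vs 2.1).
S6: worse on duration (12.4 vs 2.1).
No option is at least as good as S5 on every objective and strictly better on one.

No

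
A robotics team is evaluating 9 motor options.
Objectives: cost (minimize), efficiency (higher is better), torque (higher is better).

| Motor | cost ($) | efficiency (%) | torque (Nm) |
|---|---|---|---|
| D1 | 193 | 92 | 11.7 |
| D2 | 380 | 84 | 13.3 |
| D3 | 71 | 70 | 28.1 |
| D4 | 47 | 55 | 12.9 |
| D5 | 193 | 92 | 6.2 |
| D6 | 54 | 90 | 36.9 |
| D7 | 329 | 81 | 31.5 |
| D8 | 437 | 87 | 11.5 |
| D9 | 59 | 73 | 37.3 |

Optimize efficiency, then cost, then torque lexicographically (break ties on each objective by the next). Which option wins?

D1

First maximize efficiency: best is 92, kept {D1, D5}.
Then minimize cost: best is 193, kept {D1, D5}.
Then maximize torque: best is 11.7, kept {D1}.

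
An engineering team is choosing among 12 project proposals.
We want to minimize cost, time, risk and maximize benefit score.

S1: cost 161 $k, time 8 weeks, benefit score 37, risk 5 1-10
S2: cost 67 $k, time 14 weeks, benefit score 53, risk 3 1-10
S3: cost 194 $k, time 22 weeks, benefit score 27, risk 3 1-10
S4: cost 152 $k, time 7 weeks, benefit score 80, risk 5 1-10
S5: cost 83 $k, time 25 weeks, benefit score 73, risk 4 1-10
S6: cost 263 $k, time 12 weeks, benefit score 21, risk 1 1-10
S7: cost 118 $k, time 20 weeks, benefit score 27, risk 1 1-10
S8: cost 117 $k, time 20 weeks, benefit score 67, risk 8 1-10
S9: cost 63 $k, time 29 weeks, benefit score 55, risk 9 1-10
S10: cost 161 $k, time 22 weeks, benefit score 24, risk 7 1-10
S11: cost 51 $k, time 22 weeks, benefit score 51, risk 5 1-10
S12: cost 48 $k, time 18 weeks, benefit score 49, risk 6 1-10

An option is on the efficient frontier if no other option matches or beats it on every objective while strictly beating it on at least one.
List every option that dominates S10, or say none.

S1: cost 161≤161, time 8≤22, benefit score 37≥24, risk 5≤7 — dominates S10.
S2: cost 67≤161, time 14≤22, benefit score 53≥24, risk 3≤7 — dominates S10.
S4: cost 152≤161, time 7≤22, benefit score 80≥24, risk 5≤7 — dominates S10.
S7: cost 118≤161, time 20≤22, benefit score 27≥24, risk 1≤7 — dominates S10.
S11: cost 51≤161, time 22≤22, benefit score 51≥24, risk 5≤7 — dominates S10.
S12: cost 48≤161, time 18≤22, benefit score 49≥24, risk 6≤7 — dominates S10.
Others (S3, S5, S6, S8, S9) are each worse than S10 on at least one objective.

S1, S2, S4, S7, S11, S12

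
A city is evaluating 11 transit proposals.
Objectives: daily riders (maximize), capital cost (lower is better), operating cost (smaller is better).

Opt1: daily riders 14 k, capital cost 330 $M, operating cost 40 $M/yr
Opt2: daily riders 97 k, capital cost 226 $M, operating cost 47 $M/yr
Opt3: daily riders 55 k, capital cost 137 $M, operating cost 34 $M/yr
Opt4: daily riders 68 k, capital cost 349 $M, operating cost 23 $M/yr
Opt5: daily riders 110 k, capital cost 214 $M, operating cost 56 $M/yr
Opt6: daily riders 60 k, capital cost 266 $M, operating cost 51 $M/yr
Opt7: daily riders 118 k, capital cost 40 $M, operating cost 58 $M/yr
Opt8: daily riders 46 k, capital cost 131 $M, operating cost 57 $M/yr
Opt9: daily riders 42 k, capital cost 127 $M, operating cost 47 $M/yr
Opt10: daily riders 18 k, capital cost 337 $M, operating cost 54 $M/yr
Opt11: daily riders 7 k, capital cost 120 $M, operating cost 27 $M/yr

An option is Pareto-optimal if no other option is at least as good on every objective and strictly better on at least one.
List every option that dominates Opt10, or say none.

Opt2: daily riders 97≥18, capital cost 226≤337, operating cost 47≤54 — dominates Opt10.
Opt3: daily riders 55≥18, capital cost 137≤337, operating cost 34≤54 — dominates Opt10.
Opt6: daily riders 60≥18, capital cost 266≤337, operating cost 51≤54 — dominates Opt10.
Opt9: daily riders 42≥18, capital cost 127≤337, operating cost 47≤54 — dominates Opt10.
Others (Opt1, Opt4, Opt5, Opt7, Opt8, Opt11) are each worse than Opt10 on at least one objective.

Opt2, Opt3, Opt6, Opt9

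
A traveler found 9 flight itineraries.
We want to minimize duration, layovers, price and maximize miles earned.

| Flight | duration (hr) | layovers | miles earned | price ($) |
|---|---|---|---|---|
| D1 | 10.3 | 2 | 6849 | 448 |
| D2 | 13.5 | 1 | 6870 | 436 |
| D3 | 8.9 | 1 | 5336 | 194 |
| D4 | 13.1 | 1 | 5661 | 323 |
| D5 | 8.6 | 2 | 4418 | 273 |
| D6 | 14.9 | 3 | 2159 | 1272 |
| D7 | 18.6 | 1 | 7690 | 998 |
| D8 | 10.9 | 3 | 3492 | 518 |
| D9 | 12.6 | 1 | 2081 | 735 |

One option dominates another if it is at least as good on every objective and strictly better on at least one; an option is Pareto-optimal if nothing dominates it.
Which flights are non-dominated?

D1, D2, D3, D4, D5, D7

D1: not dominated.
D2: not dominated.
D3: not dominated (best price).
D4: not dominated.
D5: not dominated (best duration).
D6: dominated by D1 (duration 10.3≤14.9, layovers 2≤3, miles earned 6849≥2159, price 448≤1272).
D7: not dominated (best miles earned).
D8: dominated by D1 (duration 10.3≤10.9, layovers 2≤3, miles earned 6849≥3492, price 448≤518).
D9: dominated by D3 (duration 8.9≤12.6, layovers 1≤1, miles earned 5336≥2081, price 194≤735).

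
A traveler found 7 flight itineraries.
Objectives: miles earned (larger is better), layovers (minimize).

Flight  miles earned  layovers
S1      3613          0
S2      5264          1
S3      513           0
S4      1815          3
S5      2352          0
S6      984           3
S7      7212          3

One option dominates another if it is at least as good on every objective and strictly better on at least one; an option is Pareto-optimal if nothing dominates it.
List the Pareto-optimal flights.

S1, S2, S7

S1: not dominated.
S2: not dominated.
S3: dominated by S1 (miles earned 3613≥513, layovers 0≤0).
S4: dominated by S1 (miles earned 3613≥1815, layovers 0≤3).
S5: dominated by S1 (miles earned 3613≥2352, layovers 0≤0).
S6: dominated by S1 (miles earned 3613≥984, layovers 0≤3).
S7: not dominated (best miles earned).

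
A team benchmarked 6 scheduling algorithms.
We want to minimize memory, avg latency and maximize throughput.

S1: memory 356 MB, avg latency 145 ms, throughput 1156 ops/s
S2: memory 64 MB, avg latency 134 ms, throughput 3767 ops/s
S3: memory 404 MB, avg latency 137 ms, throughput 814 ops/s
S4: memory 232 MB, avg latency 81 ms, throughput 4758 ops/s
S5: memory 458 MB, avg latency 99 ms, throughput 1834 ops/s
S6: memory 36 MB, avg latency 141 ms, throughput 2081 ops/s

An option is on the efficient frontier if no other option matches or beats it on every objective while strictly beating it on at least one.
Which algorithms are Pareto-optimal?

S2, S4, S6

S1: dominated by S2 (memory 64≤356, avg latency 134≤145, throughput 3767≥1156).
S2: not dominated.
S3: dominated by S2 (memory 64≤404, avg latency 134≤137, throughput 3767≥814).
S4: not dominated (best avg latency).
S5: dominated by S4 (memory 232≤458, avg latency 81≤99, throughput 4758≥1834).
S6: not dominated (best memory).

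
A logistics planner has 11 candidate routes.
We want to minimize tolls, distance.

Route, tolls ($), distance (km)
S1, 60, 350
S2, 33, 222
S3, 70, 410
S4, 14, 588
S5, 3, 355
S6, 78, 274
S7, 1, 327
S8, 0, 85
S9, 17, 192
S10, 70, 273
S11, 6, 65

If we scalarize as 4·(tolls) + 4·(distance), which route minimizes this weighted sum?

S1: 4·60 + 4·350 = 1640
S2: 4·33 + 4·222 = 1020
S3: 4·70 + 4·410 = 1920
S4: 4·14 + 4·588 = 2408
S5: 4·3 + 4·355 = 1432
S6: 4·78 + 4·274 = 1408
S7: 4·1 + 4·327 = 1312
S8: 4·0 + 4·85 = 340
S9: 4·17 + 4·192 = 836
S10: 4·70 + 4·273 = 1372
S11: 4·6 + 4·65 = 284
Lowest: S11 at 284.

S11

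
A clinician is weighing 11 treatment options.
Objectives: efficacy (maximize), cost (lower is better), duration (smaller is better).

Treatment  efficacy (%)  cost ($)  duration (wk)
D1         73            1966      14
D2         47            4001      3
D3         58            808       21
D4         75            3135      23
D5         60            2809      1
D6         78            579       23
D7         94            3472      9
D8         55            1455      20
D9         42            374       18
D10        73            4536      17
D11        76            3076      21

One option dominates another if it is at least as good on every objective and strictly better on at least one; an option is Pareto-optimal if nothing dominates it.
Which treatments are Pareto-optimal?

D1: not dominated.
D2: dominated by D5 (efficacy 60≥47, cost 2809≤4001, duration 1≤3).
D3: not dominated.
D4: dominated by D6 (efficacy 78≥75, cost 579≤3135, duration 23≤23).
D5: not dominated (best duration).
D6: not dominated.
D7: not dominated (best efficacy).
D8: not dominated.
D9: not dominated (best cost).
D10: dominated by D1 (efficacy 73≥73, cost 1966≤4536, duration 14≤17).
D11: not dominated.

D1, D3, D5, D6, D7, D8, D9, D11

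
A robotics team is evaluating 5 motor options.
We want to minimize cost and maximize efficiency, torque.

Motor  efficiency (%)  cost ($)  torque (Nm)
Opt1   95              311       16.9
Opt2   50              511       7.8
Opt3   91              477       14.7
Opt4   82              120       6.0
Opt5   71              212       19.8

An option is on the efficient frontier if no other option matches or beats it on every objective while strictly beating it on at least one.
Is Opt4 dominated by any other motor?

Opt1: worse on cost (311 vs 120).
Opt2: worse on efficiency (50 vs 82).
Opt3: worse on cost (477 vs 120).
Opt5: worse on efficiency (71 vs 82).
No option is at least as good as Opt4 on every objective and strictly better on one.

No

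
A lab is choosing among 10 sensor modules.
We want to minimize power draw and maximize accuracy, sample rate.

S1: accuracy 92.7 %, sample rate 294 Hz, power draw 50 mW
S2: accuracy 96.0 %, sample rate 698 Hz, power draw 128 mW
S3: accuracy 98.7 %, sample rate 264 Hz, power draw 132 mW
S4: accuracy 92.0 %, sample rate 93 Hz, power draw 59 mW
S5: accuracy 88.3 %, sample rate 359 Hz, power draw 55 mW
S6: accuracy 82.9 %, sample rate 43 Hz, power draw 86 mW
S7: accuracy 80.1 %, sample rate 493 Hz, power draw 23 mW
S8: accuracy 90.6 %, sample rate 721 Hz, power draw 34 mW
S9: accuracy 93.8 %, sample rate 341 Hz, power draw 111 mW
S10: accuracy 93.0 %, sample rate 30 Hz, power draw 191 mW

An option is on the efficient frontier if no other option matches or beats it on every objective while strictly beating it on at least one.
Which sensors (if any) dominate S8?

S1: worse on sample rate (294 vs 721).
S2: worse on sample rate (698 vs 721).
S3: worse on sample rate (264 vs 721).
S4: worse on sample rate (93 vs 721).
S5: worse on accuracy (88.3 vs 90.6).
S6: worse on accuracy (82.9 vs 90.6).
S7: worse on accuracy (80.1 vs 90.6).
S9: worse on sample rate (341 vs 721).
S10: worse on sample rate (30 vs 721).
No option dominates S8.

none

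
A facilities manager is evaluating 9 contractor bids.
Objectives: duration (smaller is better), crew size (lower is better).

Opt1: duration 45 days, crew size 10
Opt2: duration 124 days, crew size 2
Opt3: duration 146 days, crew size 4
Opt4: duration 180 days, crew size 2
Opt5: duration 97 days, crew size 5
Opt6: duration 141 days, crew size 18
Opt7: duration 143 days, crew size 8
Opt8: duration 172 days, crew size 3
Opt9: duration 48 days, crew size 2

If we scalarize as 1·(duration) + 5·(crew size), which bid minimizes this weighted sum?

Opt9

Opt1: 1·45 + 5·10 = 95
Opt2: 1·124 + 5·2 = 134
Opt3: 1·146 + 5·4 = 166
Opt4: 1·180 + 5·2 = 190
Opt5: 1·97 + 5·5 = 122
Opt6: 1·141 + 5·18 = 231
Opt7: 1·143 + 5·8 = 183
Opt8: 1·172 + 5·3 = 187
Opt9: 1·48 + 5·2 = 58
Lowest: Opt9 at 58.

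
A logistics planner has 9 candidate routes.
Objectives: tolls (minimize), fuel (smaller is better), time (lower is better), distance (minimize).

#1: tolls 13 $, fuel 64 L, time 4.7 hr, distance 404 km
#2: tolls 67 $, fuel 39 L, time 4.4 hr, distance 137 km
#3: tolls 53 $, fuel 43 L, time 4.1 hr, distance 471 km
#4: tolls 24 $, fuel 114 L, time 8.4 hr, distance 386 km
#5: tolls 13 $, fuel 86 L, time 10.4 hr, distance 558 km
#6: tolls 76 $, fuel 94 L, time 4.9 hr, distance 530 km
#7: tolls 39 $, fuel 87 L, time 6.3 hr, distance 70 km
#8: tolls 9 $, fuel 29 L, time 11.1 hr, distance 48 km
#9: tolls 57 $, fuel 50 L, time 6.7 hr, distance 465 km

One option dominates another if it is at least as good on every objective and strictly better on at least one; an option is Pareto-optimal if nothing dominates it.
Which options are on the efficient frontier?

#1: not dominated.
#2: not dominated.
#3: not dominated (best time).
#4: not dominated.
#5: dominated by #1 (tolls 13≤13, fuel 64≤86, time 4.7≤10.4, distance 404≤558).
#6: dominated by #1 (tolls 13≤76, fuel 64≤94, time 4.7≤4.9, distance 404≤530).
#7: not dominated.
#8: not dominated (best tolls).
#9: not dominated.

#1, #2, #3, #4, #7, #8, #9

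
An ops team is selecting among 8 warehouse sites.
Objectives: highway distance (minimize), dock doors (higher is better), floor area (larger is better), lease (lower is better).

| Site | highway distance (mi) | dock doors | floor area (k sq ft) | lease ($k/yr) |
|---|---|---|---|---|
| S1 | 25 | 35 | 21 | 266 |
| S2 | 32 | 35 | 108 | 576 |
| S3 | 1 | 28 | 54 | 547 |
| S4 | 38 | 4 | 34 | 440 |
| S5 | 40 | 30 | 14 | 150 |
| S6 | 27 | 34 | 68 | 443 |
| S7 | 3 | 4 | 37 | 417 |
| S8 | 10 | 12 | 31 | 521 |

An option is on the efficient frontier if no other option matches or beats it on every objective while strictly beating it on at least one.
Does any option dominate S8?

S1: worse on highway distance (25 vs 10).
S2: worse on highway distance (32 vs 10).
S3: worse on lease (547 vs 521).
S4: worse on highway distance (38 vs 10).
S5: worse on highway distance (40 vs 10).
S6: worse on highway distance (27 vs 10).
S7: worse on dock doors (4 vs 12).
No option is at least as good as S8 on every objective and strictly better on one.

No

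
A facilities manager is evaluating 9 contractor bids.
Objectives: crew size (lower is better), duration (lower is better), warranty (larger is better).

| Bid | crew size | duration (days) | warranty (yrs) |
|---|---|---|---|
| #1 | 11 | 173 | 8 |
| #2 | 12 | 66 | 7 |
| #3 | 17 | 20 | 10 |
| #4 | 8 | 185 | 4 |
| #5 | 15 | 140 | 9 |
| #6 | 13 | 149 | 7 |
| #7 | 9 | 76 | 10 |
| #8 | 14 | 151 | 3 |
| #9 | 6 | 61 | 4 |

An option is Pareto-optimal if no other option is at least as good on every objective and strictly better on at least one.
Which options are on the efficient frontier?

#2, #3, #7, #9

#1: dominated by #7 (crew size 9≤11, duration 76≤173, warranty 10≥8).
#2: not dominated.
#3: not dominated (best duration).
#4: dominated by #9 (crew size 6≤8, duration 61≤185, warranty 4≥4).
#5: dominated by #7 (crew size 9≤15, duration 76≤140, warranty 10≥9).
#6: dominated by #2 (crew size 12≤13, duration 66≤149, warranty 7≥7).
#7: not dominated.
#8: dominated by #2 (crew size 12≤14, duration 66≤151, warranty 7≥3).
#9: not dominated (best crew size).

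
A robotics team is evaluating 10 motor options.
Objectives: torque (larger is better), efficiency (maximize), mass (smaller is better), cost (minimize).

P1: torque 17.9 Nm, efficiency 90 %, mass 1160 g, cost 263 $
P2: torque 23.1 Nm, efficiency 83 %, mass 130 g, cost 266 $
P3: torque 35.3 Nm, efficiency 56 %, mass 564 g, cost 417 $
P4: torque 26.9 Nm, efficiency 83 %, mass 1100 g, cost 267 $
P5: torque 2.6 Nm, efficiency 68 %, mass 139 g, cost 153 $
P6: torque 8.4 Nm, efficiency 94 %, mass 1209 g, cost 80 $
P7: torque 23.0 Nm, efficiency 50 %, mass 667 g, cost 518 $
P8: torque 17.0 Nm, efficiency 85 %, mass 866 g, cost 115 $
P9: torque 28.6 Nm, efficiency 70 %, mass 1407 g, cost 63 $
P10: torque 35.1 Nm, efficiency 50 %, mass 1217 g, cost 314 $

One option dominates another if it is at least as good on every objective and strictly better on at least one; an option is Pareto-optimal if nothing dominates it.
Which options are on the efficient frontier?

P1: not dominated.
P2: not dominated (best mass).
P3: not dominated (best torque).
P4: not dominated.
P5: not dominated.
P6: not dominated (best efficiency).
P7: dominated by P2 (torque 23.1≥23.0, efficiency 83≥50, mass 130≤667, cost 266≤518).
P8: not dominated.
P9: not dominated (best cost).
P10: not dominated.

P1, P2, P3, P4, P5, P6, P8, P9, P10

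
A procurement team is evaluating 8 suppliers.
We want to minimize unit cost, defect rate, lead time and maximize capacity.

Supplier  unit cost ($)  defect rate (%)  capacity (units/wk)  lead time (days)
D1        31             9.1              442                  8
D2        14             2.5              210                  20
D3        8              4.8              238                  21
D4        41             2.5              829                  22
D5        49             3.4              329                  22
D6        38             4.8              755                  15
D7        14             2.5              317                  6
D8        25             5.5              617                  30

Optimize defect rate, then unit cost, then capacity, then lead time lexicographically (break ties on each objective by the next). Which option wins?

First minimize defect rate: best is 2.5, kept {D2, D4, D7}.
Then minimize unit cost: best is 14, kept {D2, D7}.
Then maximize capacity: best is 317, kept {D7}.

D7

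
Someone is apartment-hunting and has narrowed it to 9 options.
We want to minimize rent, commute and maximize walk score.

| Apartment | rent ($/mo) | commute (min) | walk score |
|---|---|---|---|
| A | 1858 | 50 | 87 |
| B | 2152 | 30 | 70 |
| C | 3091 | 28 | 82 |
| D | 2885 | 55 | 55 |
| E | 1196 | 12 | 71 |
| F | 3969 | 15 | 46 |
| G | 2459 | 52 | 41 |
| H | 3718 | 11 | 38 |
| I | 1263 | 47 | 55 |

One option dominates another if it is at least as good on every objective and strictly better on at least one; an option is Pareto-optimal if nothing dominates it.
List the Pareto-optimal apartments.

A: not dominated (best walk score).
B: dominated by E (rent 1196≤2152, commute 12≤30, walk score 71≥70).
C: not dominated.
D: dominated by A (rent 1858≤2885, commute 50≤55, walk score 87≥55).
E: not dominated (best rent).
F: dominated by E (rent 1196≤3969, commute 12≤15, walk score 71≥46).
G: dominated by A (rent 1858≤2459, commute 50≤52, walk score 87≥41).
H: not dominated (best commute).
I: dominated by E (rent 1196≤1263, commute 12≤47, walk score 71≥55).

A, C, E, H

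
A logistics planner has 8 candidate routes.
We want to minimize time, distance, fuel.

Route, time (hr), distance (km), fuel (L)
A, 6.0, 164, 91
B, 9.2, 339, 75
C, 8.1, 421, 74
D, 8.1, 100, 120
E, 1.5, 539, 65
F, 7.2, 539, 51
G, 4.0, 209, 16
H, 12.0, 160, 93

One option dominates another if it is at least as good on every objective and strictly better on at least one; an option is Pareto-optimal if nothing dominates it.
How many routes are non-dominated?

5

A: not dominated.
B: dominated by G (time 4.0≤9.2, distance 209≤339, fuel 16≤75).
C: dominated by G (time 4.0≤8.1, distance 209≤421, fuel 16≤74).
D: not dominated (best distance).
E: not dominated (best time).
F: dominated by G (time 4.0≤7.2, distance 209≤539, fuel 16≤51).
G: not dominated (best fuel).
H: not dominated.
Pareto-optimal: A, D, E, G, H → 5.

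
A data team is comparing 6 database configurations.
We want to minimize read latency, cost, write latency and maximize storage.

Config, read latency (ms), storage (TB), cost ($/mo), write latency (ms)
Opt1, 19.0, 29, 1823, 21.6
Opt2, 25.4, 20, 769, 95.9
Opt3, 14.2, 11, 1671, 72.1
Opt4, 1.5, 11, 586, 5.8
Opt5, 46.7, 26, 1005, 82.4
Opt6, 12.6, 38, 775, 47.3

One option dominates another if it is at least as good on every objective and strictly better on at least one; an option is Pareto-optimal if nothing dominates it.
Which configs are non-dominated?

Opt1, Opt2, Opt4, Opt6

Opt1: not dominated.
Opt2: not dominated.
Opt3: dominated by Opt4 (read latency 1.5≤14.2, storage 11≥11, cost 586≤1671, write latency 5.8≤72.1).
Opt4: not dominated (best read latency).
Opt5: dominated by Opt6 (read latency 12.6≤46.7, storage 38≥26, cost 775≤1005, write latency 47.3≤82.4).
Opt6: not dominated (best storage).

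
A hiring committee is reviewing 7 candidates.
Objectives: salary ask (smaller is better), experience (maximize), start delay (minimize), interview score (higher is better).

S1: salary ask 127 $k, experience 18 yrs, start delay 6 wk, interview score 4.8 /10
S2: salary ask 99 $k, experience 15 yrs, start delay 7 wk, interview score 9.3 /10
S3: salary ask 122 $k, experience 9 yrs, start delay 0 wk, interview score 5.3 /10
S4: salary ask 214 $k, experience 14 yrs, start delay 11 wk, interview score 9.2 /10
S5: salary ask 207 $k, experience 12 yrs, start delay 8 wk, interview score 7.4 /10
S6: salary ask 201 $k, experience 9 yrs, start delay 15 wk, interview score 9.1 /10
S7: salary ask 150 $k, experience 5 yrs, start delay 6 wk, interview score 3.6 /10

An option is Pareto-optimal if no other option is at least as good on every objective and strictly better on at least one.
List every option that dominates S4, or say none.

S2: salary ask 99≤214, experience 15≥14, start delay 7≤11, interview score 9.3≥9.2 — dominates S4.
Others (S1, S3, S5, S6, S7) are each worse than S4 on at least one objective.

S2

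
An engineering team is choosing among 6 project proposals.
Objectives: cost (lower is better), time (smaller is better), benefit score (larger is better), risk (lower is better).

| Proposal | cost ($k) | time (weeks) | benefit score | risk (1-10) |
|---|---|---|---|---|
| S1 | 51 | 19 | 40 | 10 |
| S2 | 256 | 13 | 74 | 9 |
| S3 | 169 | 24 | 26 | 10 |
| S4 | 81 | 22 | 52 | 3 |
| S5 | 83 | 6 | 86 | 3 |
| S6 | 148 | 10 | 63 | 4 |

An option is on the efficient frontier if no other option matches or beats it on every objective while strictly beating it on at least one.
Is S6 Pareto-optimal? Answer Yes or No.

S5 vs S6: cost 83≤148, time 6≤10, benefit score 86≥63, risk 3≤4 — S5 is at least as good on every objective and strictly better on at least one, so S5 dominates S6.

No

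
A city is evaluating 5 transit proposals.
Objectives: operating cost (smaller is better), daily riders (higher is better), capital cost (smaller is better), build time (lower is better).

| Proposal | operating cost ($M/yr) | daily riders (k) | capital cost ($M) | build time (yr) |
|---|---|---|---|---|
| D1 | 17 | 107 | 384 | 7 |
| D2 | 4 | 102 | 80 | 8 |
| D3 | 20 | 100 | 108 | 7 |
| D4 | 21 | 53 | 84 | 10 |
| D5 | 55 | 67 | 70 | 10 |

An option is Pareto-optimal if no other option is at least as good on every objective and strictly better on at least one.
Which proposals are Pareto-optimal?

D1: not dominated (best daily riders).
D2: not dominated (best operating cost).
D3: not dominated.
D4: dominated by D2 (operating cost 4≤21, daily riders 102≥53, capital cost 80≤84, build time 8≤10).
D5: not dominated (best capital cost).

D1, D2, D3, D5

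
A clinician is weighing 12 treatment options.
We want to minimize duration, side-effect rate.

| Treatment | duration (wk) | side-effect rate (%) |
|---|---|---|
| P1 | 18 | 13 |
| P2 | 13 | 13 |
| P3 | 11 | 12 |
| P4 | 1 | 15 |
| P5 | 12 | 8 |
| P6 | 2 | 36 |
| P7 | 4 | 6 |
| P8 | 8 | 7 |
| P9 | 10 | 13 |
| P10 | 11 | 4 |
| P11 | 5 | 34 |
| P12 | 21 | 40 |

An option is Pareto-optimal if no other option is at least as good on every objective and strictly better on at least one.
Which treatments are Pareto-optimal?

P4, P7, P10

P1: dominated by P2 (duration 13≤18, side-effect rate 13≤13).
P2: dominated by P3 (duration 11≤13, side-effect rate 12≤13).
P3: dominated by P7 (duration 4≤11, side-effect rate 6≤12).
P4: not dominated (best duration).
P5: dominated by P7 (duration 4≤12, side-effect rate 6≤8).
P6: dominated by P4 (duration 1≤2, side-effect rate 15≤36).
P7: not dominated.
P8: dominated by P7 (duration 4≤8, side-effect rate 6≤7).
P9: dominated by P7 (duration 4≤10, side-effect rate 6≤13).
P10: not dominated (best side-effect rate).
P11: dominated by P4 (duration 1≤5, side-effect rate 15≤34).
P12: dominated by P1 (duration 18≤21, side-effect rate 13≤40).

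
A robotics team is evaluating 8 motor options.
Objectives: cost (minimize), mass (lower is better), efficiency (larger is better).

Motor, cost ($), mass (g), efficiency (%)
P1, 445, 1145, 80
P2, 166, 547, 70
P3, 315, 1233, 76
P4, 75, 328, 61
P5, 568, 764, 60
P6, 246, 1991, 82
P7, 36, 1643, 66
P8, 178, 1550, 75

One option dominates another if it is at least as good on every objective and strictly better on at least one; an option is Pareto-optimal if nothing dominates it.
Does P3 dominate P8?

No

P3 vs P8: P3 is worse on cost (315 vs 178), so it does not dominate P8.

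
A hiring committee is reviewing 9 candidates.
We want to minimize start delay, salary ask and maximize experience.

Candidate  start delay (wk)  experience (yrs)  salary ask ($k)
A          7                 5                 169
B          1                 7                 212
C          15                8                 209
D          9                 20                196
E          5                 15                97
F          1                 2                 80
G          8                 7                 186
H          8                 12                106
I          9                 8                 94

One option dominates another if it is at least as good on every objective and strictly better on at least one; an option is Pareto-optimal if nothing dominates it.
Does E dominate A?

Yes

E vs A: start delay 5≤7, experience 15≥5, salary ask 97≤169 — E is at least as good on every objective with at least one strict improvement.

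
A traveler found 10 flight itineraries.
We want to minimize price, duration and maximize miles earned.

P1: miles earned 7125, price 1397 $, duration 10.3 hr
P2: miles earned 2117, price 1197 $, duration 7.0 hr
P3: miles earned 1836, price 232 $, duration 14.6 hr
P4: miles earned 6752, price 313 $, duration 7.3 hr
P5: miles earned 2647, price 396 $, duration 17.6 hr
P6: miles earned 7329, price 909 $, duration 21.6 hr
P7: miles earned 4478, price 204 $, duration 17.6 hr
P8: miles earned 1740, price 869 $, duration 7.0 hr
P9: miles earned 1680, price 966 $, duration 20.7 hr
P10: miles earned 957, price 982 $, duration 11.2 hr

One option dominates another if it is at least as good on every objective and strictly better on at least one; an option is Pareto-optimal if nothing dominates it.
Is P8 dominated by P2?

P2 vs P8: P2 is worse on price (1197 vs 869), so it does not dominate P8.

No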